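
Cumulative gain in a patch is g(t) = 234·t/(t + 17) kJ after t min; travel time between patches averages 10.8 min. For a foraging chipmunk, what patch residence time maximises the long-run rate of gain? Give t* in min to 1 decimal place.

Maximise g(t)/(T+t): set derivative to zero → g'(t)(T+t) = g(t).
g'(t) = 234·17/(t + 17)². Setting 234·17/(t+17)² = 234t/[(t+17)(10.8+t)] gives 17(10.8+t) = t(t+17), so t² = 17×10.8 = 183.6.
t* = √183.6 = 13.55 min.

13.5 min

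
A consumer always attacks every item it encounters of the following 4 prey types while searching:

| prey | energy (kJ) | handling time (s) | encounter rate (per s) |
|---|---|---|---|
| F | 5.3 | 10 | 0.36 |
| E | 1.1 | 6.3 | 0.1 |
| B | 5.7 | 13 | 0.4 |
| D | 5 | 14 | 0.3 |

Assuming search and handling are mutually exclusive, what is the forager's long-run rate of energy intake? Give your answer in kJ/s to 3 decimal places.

0.396 kJ/s

R = Σλ_iE_i / (1 + Σλ_ih_i)
Numerator: 0.36×5.3 + 0.1×1.1 + 0.4×5.7 + 0.3×5 = 5.798
Denominator: 1 + 0.36×10 + 0.1×6.3 + 0.4×13 + 0.3×14 = 14.63
R = 5.798/14.63 = 0.3963 kJ/s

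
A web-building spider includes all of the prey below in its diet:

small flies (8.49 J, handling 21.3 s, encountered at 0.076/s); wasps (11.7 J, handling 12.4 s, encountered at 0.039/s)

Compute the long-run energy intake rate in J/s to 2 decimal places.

0.36 J/s

R = (0.076×8.49 + 0.039×11.7) / (1 + 0.076×21.3 + 0.039×12.4) = 1.102/3.102 = 0.3551 J/s.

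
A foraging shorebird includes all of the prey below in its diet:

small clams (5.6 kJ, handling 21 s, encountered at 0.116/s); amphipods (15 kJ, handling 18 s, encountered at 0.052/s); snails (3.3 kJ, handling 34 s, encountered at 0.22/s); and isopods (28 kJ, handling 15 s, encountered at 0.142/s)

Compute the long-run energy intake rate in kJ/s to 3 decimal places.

R = Σλ_iE_i / (1 + Σλ_ih_i)
Numerator: 0.116×5.6 + 0.052×15 + 0.22×3.3 + 0.142×28 = 6.132
Denominator: 1 + 0.116×21 + 0.052×18 + 0.22×34 + 0.142×15 = 13.98
R = 6.132/13.98 = 0.4385 kJ/s

0.439 kJ/s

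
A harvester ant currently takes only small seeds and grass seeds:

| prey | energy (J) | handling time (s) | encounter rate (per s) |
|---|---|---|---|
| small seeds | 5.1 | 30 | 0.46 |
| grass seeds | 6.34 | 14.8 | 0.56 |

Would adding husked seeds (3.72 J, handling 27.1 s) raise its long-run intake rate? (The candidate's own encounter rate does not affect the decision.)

Intake rate on the current diet: R = (0.46×5.1 + 0.56×6.34) / (1 + 0.46×30 + 0.56×14.8) = 5.896/23.09 = 0.2554 J/s.
husked seeds: E/h = 3.72/27.1 = 0.1373 J/s.
Since 0.1373 < R, time spent handling husked seeds is better spent searching.

No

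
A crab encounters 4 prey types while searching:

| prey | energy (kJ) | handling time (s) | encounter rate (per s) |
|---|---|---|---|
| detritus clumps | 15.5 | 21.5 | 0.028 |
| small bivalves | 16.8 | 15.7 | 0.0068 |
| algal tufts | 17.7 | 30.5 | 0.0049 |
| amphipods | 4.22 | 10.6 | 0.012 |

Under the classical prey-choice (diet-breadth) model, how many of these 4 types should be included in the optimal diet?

Profitabilities (E/h, kJ/s): small bivalves 1.07, detritus clumps 0.721, algal tufts 0.58, amphipods 0.398. Add prey in this order while the next type's profitability exceeds the intake rate on those already taken.
Rate on top 1: 0.1032. detritus clumps: 0.721 > 0.1032 → include.
Rate on top 2: 0.3208. algal tufts: 0.58 > 0.3208 → include.
Rate on top 3: 0.3417. amphipods: 0.398 > 0.3417 → include.
Optimal diet: small bivalves, detritus clumps, algal tufts, amphipods — 4 of 4 types.

4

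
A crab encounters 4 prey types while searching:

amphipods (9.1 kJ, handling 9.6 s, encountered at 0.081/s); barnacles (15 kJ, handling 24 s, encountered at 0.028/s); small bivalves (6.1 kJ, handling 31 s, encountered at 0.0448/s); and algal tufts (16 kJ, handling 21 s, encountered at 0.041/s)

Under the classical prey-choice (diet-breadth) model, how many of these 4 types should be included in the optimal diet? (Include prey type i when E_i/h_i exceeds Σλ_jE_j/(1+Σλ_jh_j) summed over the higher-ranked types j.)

3

Profitabilities (E/h, kJ/s): amphipods 0.948, algal tufts 0.762, barnacles 0.625, small bivalves 0.197. Add prey in this order while the next type's profitability exceeds the intake rate on those already taken.
Rate on top 1: 0.4147. algal tufts: 0.762 > 0.4147 → include.
Rate on top 2: 0.528. barnacles: 0.625 > 0.528 → include.
Rate on top 3: 0.5477. small bivalves: 0.197 < 0.5477 → exclude; stop.
Optimal diet: amphipods, algal tufts, barnacles — 3 of 4 types.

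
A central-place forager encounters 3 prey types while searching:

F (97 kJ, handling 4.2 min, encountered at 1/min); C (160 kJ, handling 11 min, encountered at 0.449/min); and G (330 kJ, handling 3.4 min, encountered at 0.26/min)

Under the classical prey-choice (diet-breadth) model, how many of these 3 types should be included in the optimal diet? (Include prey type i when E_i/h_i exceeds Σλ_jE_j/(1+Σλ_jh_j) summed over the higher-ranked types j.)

E/h in descending order: G 97.1, F 23.1, C 14.5 kJ/min. The optimal diet is the largest prefix of this list for which every included type satisfies E_i/h_i > R on the types above it.
Rate on top 1: 45.54. F: 23.1 < 45.54 → exclude; stop.
Optimal diet: G — 1 of 3 types.

1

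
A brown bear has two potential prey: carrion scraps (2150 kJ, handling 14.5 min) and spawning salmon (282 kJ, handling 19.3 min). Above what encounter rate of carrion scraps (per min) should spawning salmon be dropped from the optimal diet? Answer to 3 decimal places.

At the threshold, the rate on carrion scraps alone equals the profitability of spawning salmon: λ·2150/(1 + λ·14.5) = 282/19.3 = 14.61.
Rearranging, λ(2150 − 14.61×14.5) = 14.61, so λ = 14.61/1938 = 0.007539 per min.

0.008 per min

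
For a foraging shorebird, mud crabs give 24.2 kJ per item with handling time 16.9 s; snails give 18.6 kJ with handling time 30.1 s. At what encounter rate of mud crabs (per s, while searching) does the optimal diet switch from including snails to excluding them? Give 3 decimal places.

Drop snails once their profitability E₂/h₂ falls below the rate achievable on mud crabs alone: E₂/h₂ = λE₁/(1 + λh₁).
Solve for λ: λE₁h₂ = E₂(1 + λh₁) → λ(E₁h₂ − E₂h₁) = E₂ → λ = E₂/(E₁h₂ − E₂h₁).
λ = 18.6/(24.2×30.1 − 18.6×16.9) = 18.6/414.1 = 0.04492 per s.

0.045 per s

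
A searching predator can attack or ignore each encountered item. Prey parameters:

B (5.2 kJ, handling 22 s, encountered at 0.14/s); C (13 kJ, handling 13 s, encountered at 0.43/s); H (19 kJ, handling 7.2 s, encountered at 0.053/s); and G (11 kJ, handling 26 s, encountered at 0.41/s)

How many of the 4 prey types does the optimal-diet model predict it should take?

2

Profitabilities (E/h, kJ/s): H 2.64, C 1, G 0.423, B 0.236. Add prey in this order while the next type's profitability exceeds the intake rate on those already taken.
Rate on top 1: 0.7289. C: 1 > 0.7289 → include.
Rate on top 2: 0.9463. G: 0.423 < 0.9463 → exclude; stop.
Optimal diet: H, C — 2 of 4 types.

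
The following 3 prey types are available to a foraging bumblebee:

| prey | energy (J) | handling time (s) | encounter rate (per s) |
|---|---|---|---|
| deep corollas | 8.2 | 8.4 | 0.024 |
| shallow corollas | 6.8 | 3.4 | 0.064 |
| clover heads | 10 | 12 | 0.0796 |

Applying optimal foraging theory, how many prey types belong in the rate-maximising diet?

Rank by E/h (J/s): shallow corollas 2, deep corollas 0.976, clover heads 0.833. Include each in turn until the next type's E/h falls below the running intake rate.
Rate on top 1: 0.3574. deep corollas: 0.976 > 0.3574 → include.
Rate on top 2: 0.4453. clover heads: 0.833 > 0.4453 → include.
Optimal diet: shallow corollas, deep corollas, clover heads — 3 of 3 types.

3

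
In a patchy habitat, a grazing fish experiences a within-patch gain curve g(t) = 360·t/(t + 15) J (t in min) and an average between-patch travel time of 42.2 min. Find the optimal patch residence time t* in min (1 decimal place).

25.2 min

Maximise g(t)/(T+t): set derivative to zero → g'(t)(T+t) = g(t).
g'(t) = 360·15/(t + 15)². Setting 360·15/(t+15)² = 360t/[(t+15)(42.2+t)] gives 15(42.2+t) = t(t+15), so t² = 15×42.2 = 633.
t* = √633 = 25.16 min.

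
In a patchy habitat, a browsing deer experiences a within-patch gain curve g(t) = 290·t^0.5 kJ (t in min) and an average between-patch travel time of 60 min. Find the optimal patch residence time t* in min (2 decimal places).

Optimal t* satisfies g'(t*) = g(t*)/(T + t*).
g'(t) = 0.5·290·t^-0.5. Setting 0.5·290·t^-0.5 = 290·t^0.5/(60+t) gives 0.5(60+t) = t, so 0.50·t = 0.5×60.
t* = 0.5×60/0.50 = 60 min.

60.00 min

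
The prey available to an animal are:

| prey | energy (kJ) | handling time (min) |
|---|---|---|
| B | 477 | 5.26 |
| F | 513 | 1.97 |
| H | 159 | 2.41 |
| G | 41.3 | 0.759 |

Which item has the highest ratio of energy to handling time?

F

Profitability E/h (kJ/min): B = 477/5.26 = 90.7, F = 513/1.97 = 260, H = 159/2.41 = 66, G = 41.3/0.759 = 54.4.
Ranked: F > B > H > G.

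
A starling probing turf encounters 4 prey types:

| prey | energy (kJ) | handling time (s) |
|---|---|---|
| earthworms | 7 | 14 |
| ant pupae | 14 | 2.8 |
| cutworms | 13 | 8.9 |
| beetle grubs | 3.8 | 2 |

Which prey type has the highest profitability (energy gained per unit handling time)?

Profitability E/h (kJ/s): earthworms = 7/14 = 0.5, ant pupae = 14/2.8 = 5, cutworms = 13/8.9 = 1.46, beetle grubs = 3.8/2 = 1.9.
Ranked: ant pupae > beetle grubs > cutworms > earthworms.

ant pupae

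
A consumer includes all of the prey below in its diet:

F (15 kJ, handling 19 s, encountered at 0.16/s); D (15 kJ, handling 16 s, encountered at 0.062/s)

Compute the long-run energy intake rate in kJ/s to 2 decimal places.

Energy encountered per unit search time: 0.16×15 + 0.062×15 = 3.33 kJ/s.
Handling time per unit search time: 0.16×19 + 0.062×16 = 4.032.
Rate = 3.33/(1 + 4.032) = 0.6618 kJ/s.

0.66 kJ/s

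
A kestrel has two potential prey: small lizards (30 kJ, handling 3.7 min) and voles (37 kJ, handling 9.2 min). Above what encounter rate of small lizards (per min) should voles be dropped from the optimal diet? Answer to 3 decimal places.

0.266 per min

The zero-one rule: include voles iff E₂/h₂ > λE₁/(1+λh₁). Equality gives the switch point.
λE₁h₂ = E₂ + λE₂h₁ ⇒ λ = E₂/(E₁h₂ − E₂h₁) = 37/(276 − 136.9) = 0.266 per min.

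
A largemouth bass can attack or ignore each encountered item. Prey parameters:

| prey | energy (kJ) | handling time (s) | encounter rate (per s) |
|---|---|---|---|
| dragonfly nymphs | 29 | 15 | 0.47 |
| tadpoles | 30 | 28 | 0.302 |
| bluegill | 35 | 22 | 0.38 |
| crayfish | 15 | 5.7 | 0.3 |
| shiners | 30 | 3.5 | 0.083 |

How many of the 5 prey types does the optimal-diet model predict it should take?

2

E/h in descending order: shiners 8.57, crayfish 2.63, dragonfly nymphs 1.93, bluegill 1.59, tadpoles 1.07 kJ/s. The optimal diet is the largest prefix of this list for which every included type satisfies E_i/h_i > R on the types above it.
Rate on top 1: 1.929. crayfish: 2.63 > 1.929 → include.
Rate on top 2: 2.33. dragonfly nymphs: 1.93 < 2.33 → exclude; stop.
Optimal diet: shiners, crayfish — 2 of 5 types.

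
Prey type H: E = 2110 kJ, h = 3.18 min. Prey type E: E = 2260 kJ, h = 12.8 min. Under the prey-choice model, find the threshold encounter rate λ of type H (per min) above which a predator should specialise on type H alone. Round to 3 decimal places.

Drop type E once their profitability E₂/h₂ falls below the rate achievable on type H alone: E₂/h₂ = λE₁/(1 + λh₁).
Solve for λ: λE₁h₂ = E₂(1 + λh₁) → λ(E₁h₂ − E₂h₁) = E₂ → λ = E₂/(E₁h₂ − E₂h₁).
λ = 2260/(2110×12.8 − 2260×3.18) = 2260/1.982e+04 = 0.114 per min.

0.114 per min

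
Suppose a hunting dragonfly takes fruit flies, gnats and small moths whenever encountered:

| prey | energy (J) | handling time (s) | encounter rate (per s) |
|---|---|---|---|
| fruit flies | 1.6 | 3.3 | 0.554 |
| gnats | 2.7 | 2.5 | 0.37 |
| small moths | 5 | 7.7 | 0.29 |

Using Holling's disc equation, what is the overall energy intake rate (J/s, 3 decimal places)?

0.557 J/s

R = (0.554×1.6 + 0.37×2.7 + 0.29×5) / (1 + 0.554×3.3 + 0.37×2.5 + 0.29×7.7) = 3.335/5.986 = 0.5572 J/s.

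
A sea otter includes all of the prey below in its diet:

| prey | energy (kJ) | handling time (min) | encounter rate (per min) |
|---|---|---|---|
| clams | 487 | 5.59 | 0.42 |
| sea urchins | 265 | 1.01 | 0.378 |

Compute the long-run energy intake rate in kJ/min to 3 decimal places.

R = (0.42×487 + 0.378×265) / (1 + 0.42×5.59 + 0.378×1.01) = 304.7/3.73 = 81.7 kJ/min.

81.701 kJ/min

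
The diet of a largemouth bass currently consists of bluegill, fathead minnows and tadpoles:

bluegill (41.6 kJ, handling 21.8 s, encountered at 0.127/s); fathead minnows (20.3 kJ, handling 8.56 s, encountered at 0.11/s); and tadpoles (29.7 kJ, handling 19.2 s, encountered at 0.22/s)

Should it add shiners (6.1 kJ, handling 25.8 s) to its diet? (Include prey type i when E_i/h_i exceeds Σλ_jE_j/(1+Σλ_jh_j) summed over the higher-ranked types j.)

Current rate: (0.127×41.6 + 0.11×20.3 + 0.22×29.7)/(1 + 0.127×21.8 + 0.11×8.56 + 0.22×19.2) = 1.573 kJ/s.
Profitability of shiners: 6.1/25.8 = 0.2364 kJ/s.
Since 0.2364 < R, time spent handling shiners is better spent searching.

No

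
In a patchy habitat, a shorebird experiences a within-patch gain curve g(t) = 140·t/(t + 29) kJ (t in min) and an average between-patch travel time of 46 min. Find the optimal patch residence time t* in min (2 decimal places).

36.52 min

Maximise g(t)/(T+t): set derivative to zero → g'(t)(T+t) = g(t).
g'(t) = 140·29/(t + 29)². Setting 140·29/(t+29)² = 140t/[(t+29)(46+t)] gives 29(46+t) = t(t+29), so t² = 29×46 = 1334.
t* = √1334 = 36.52 min.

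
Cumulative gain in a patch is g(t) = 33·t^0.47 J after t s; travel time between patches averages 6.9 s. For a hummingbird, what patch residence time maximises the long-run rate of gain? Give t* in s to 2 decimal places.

Maximise g(t)/(T+t): set derivative to zero → g'(t)(T+t) = g(t).
g'(t) = 0.47·33·t^-0.53. Setting 0.47·33·t^-0.53 = 33·t^0.47/(6.9+t) gives 0.47(6.9+t) = t, so 0.53·t = 0.47×6.9.
t* = 0.47×6.9/0.53 = 6.119 s.

6.12 s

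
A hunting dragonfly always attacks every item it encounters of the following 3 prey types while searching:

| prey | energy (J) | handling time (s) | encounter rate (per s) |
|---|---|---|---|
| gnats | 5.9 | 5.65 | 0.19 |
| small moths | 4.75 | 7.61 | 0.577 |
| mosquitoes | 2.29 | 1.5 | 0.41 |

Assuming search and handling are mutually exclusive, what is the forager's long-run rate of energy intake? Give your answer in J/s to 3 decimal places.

0.678 J/s

R = (0.19×5.9 + 0.577×4.75 + 0.41×2.29) / (1 + 0.19×5.65 + 0.577×7.61 + 0.41×1.5) = 4.801/7.079 = 0.6781 J/s.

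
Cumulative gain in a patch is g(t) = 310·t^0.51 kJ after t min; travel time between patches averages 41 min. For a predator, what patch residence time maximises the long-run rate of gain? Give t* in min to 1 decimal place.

42.7 min

Optimal t* satisfies g'(t*) = g(t*)/(T + t*).
g'(t) = 0.51·310·t^-0.49. Setting 0.51·310·t^-0.49 = 310·t^0.51/(41+t) gives 0.51(41+t) = t, so 0.49·t = 0.51×41.
t* = 0.51×41/0.49 = 42.67 min.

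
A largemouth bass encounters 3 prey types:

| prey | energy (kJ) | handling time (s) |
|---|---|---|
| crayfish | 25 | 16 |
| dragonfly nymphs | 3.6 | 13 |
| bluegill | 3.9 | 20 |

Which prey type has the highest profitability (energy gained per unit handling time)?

Profitability E/h (kJ/s): crayfish = 25/16 = 1.56, dragonfly nymphs = 3.6/13 = 0.277, bluegill = 3.9/20 = 0.195.
Ranked: crayfish > dragonfly nymphs > bluegill.

crayfish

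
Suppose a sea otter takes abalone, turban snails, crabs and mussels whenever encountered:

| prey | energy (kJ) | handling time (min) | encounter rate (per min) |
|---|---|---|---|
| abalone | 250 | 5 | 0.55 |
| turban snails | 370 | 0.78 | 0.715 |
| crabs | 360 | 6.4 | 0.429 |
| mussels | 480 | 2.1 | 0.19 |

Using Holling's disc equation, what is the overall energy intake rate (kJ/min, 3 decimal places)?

86.911 kJ/min

R = (0.55×250 + 0.715×370 + 0.429×360 + 0.19×480) / (1 + 0.55×5 + 0.715×0.78 + 0.429×6.4 + 0.19×2.1) = 647.7/7.452 = 86.91 kJ/min.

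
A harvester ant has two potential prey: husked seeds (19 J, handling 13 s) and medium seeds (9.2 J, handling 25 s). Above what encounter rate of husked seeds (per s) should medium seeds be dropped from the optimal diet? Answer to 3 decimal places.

At the threshold, the rate on husked seeds alone equals the profitability of medium seeds: λ·19/(1 + λ·13) = 9.2/25 = 0.368.
Rearranging, λ(19 − 0.368×13) = 0.368, so λ = 0.368/14.22 = 0.02589 per s.

0.026 per s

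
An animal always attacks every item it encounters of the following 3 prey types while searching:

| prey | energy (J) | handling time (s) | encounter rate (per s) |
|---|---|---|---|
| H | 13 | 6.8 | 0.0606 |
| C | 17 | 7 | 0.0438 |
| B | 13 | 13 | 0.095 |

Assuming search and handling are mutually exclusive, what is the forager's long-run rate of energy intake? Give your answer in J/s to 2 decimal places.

Energy encountered per unit search time: 0.0606×13 + 0.0438×17 + 0.095×13 = 2.767 J/s.
Handling time per unit search time: 0.0606×6.8 + 0.0438×7 + 0.095×13 = 1.954.
Rate = 2.767/(1 + 1.954) = 0.9369 J/s.

0.94 J/s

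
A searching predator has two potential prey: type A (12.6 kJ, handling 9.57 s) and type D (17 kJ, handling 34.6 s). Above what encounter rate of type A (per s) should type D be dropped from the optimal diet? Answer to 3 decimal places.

At the threshold, the rate on type A alone equals the profitability of type D: λ·12.6/(1 + λ·9.57) = 17/34.6 = 0.4913.
Rearranging, λ(12.6 − 0.4913×9.57) = 0.4913, so λ = 0.4913/7.898 = 0.06221 per s.

0.062 per s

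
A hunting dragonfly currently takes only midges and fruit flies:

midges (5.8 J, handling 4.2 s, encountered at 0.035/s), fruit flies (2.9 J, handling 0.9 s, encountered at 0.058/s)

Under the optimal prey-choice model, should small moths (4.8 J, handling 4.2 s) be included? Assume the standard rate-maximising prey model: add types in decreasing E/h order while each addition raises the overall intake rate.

On midges and fruit flies alone, R = ΣλE/(1+Σλh) = 0.3712/1.199 = 0.3095 J/s.
Profitability of small moths: 4.8/4.2 = 1.143 J/s.
1.143 > 0.3095, so adding small moths raises the average — include it.

Yes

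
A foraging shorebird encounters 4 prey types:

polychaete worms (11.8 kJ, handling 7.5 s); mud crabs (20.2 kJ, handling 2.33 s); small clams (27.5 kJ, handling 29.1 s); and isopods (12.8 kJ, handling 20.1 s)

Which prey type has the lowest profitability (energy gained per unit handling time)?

isopods

Profitability E/h (kJ/s): polychaete worms = 11.8/7.5 = 1.57, mud crabs = 20.2/2.33 = 8.67, small clams = 27.5/29.1 = 0.945, isopods = 12.8/20.1 = 0.637.
Ranked: mud crabs > polychaete worms > small clams > isopods.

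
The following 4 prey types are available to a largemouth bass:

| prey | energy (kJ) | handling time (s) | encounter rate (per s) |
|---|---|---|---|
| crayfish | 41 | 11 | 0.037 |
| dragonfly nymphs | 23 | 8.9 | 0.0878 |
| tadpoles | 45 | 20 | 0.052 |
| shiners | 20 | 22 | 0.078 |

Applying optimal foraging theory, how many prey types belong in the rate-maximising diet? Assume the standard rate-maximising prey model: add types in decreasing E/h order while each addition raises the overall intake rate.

3

Rank by E/h (kJ/s): crayfish 3.73, dragonfly nymphs 2.58, tadpoles 2.25, shiners 0.909. Include each in turn until the next type's E/h falls below the running intake rate.
Rate on top 1: 1.078. dragonfly nymphs: 2.58 > 1.078 → include.
Rate on top 2: 1.616. tadpoles: 2.25 > 1.616 → include.
Rate on top 3: 1.82. shiners: 0.909 < 1.82 → exclude; stop.
Optimal diet: crayfish, dragonfly nymphs, tadpoles — 3 of 4 types.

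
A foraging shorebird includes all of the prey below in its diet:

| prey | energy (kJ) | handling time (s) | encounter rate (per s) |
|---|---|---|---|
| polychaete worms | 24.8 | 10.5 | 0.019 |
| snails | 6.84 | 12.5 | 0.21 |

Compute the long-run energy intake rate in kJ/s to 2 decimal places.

0.50 kJ/s

R = Σλ_iE_i / (1 + Σλ_ih_i)
Numerator: 0.019×24.8 + 0.21×6.84 = 1.908
Denominator: 1 + 0.019×10.5 + 0.21×12.5 = 3.825
R = 1.908/3.825 = 0.4988 kJ/s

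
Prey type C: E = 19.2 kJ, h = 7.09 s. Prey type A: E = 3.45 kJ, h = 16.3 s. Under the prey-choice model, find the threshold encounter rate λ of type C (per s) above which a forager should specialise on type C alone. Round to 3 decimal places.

At the threshold, the rate on type C alone equals the profitability of type A: λ·19.2/(1 + λ·7.09) = 3.45/16.3 = 0.2117.
Rearranging, λ(19.2 − 0.2117×7.09) = 0.2117, so λ = 0.2117/17.7 = 0.01196 per s.

0.012 per s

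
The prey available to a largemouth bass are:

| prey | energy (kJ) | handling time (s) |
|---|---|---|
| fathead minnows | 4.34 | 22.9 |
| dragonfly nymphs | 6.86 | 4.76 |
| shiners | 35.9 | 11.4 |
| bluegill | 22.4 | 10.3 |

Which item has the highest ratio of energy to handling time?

Profitability E/h (kJ/s): fathead minnows = 4.34/22.9 = 0.19, dragonfly nymphs = 6.86/4.76 = 1.44, shiners = 35.9/11.4 = 3.15, bluegill = 22.4/10.3 = 2.17.
Ranked: shiners > bluegill > dragonfly nymphs > fathead minnows.

shiners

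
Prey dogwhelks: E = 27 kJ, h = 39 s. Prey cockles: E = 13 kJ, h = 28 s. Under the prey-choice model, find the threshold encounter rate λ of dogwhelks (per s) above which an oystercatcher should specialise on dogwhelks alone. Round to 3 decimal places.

0.052 per s

The zero-one rule: include cockles iff E₂/h₂ > λE₁/(1+λh₁). Equality gives the switch point.
λE₁h₂ = E₂ + λE₂h₁ ⇒ λ = E₂/(E₁h₂ − E₂h₁) = 13/(756 − 507) = 0.05221 per s.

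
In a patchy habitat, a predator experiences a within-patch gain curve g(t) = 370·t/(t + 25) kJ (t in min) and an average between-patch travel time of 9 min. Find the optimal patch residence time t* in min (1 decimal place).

Optimal t* satisfies g'(t*) = g(t*)/(T + t*).
g'(t) = 370·25/(t + 25)². Setting 370·25/(t+25)² = 370t/[(t+25)(9+t)] gives 25(9+t) = t(t+25), so t² = 25×9 = 225.
t* = √225 = 15 min.

15.0 min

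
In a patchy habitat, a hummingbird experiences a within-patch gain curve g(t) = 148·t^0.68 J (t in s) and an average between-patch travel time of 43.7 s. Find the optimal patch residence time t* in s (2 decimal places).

Maximise g(t)/(T+t): set derivative to zero → g'(t)(T+t) = g(t).
g'(t) = 0.68·148·t^-0.32. Setting 0.68·148·t^-0.32 = 148·t^0.68/(43.7+t) gives 0.68(43.7+t) = t, so 0.32·t = 0.68×43.7.
t* = 0.68×43.7/0.32 = 92.86 s.

92.86 s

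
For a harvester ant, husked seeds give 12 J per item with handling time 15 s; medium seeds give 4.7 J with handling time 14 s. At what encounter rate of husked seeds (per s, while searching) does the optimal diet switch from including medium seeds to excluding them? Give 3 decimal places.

0.048 per s

Drop medium seeds once their profitability E₂/h₂ falls below the rate achievable on husked seeds alone: E₂/h₂ = λE₁/(1 + λh₁).
Solve for λ: λE₁h₂ = E₂(1 + λh₁) → λ(E₁h₂ − E₂h₁) = E₂ → λ = E₂/(E₁h₂ − E₂h₁).
λ = 4.7/(12×14 − 4.7×15) = 4.7/97.5 = 0.04821 per s.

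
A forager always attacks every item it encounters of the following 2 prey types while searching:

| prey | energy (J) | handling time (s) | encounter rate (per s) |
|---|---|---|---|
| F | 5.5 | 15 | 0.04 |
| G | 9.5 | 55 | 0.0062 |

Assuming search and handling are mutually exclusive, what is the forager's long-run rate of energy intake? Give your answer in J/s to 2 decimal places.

R = Σλ_iE_i / (1 + Σλ_ih_i)
Numerator: 0.04×5.5 + 0.0062×9.5 = 0.2789
Denominator: 1 + 0.04×15 + 0.0062×55 = 1.941
R = 0.2789/1.941 = 0.1437 J/s

0.14 J/s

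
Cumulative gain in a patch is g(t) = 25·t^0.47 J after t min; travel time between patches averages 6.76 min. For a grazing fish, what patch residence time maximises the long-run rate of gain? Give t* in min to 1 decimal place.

By the marginal value theorem, leave when the instantaneous gain rate g'(t) equals the habitat-wide average g(t)/(T + t).
g'(t) = 0.47·25·t^-0.53. Setting 0.47·25·t^-0.53 = 25·t^0.47/(6.76+t) gives 0.47(6.76+t) = t, so 0.53·t = 0.47×6.76.
t* = 0.47×6.76/0.53 = 5.995 min.

6.0 min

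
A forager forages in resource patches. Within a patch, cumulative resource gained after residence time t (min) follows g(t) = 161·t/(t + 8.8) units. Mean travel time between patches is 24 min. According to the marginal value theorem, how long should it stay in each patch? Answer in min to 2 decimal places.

Maximise g(t)/(T+t): set derivative to zero → g'(t)(T+t) = g(t).
g'(t) = 161·8.8/(t + 8.8)². Setting 161·8.8/(t+8.8)² = 161t/[(t+8.8)(24+t)] gives 8.8(24+t) = t(t+8.8), so t² = 8.8×24 = 211.2.
t* = √211.2 = 14.53 min.

14.53 min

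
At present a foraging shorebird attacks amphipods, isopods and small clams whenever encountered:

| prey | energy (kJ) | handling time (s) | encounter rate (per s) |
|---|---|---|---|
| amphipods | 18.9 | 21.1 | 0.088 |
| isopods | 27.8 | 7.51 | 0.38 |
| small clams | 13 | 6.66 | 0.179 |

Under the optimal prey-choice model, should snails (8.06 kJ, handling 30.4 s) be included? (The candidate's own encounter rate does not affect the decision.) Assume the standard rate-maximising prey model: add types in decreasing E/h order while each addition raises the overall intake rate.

No

Intake rate on the current diet: R = (0.088×18.9 + 0.38×27.8 + 0.179×13) / (1 + 0.088×21.1 + 0.38×7.51 + 0.179×6.66) = 14.55/6.903 = 2.108 kJ/s.
snails: E/h = 8.06/30.4 = 0.2651 kJ/s.
Since 0.2651 < R, time spent handling snails is better spent searching.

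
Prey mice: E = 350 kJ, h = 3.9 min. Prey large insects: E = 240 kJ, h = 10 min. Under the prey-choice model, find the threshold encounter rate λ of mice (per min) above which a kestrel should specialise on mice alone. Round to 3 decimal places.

0.094 per min

The zero-one rule: include large insects iff E₂/h₂ > λE₁/(1+λh₁). Equality gives the switch point.
λE₁h₂ = E₂ + λE₂h₁ ⇒ λ = E₂/(E₁h₂ − E₂h₁) = 240/(3500 − 936) = 0.0936 per min.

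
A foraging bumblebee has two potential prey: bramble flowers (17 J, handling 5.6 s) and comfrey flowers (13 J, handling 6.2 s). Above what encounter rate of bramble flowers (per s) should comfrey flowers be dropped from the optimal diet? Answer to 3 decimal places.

0.399 per s

Drop comfrey flowers once their profitability E₂/h₂ falls below the rate achievable on bramble flowers alone: E₂/h₂ = λE₁/(1 + λh₁).
Solve for λ: λE₁h₂ = E₂(1 + λh₁) → λ(E₁h₂ − E₂h₁) = E₂ → λ = E₂/(E₁h₂ − E₂h₁).
λ = 13/(17×6.2 − 13×5.6) = 13/32.6 = 0.3988 per s.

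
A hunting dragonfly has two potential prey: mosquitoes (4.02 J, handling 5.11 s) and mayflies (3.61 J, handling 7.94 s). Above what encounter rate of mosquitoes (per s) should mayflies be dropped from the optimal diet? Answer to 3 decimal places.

Drop mayflies once their profitability E₂/h₂ falls below the rate achievable on mosquitoes alone: E₂/h₂ = λE₁/(1 + λh₁).
Solve for λ: λE₁h₂ = E₂(1 + λh₁) → λ(E₁h₂ − E₂h₁) = E₂ → λ = E₂/(E₁h₂ − E₂h₁).
λ = 3.61/(4.02×7.94 − 3.61×5.11) = 3.61/13.47 = 0.268 per s.

0.268 per s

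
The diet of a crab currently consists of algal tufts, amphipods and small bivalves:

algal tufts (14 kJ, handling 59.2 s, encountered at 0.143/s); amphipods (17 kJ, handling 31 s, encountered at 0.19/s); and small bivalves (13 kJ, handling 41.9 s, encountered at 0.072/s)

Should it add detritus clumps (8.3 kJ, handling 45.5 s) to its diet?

No

Current rate: (0.143×14 + 0.19×17 + 0.072×13)/(1 + 0.143×59.2 + 0.19×31 + 0.072×41.9) = 0.3357 kJ/s.
Profitability of detritus clumps: 8.3/45.5 = 0.1824 kJ/s.
0.1824 < 0.3357, so adding detritus clumps would lower the average — exclude it.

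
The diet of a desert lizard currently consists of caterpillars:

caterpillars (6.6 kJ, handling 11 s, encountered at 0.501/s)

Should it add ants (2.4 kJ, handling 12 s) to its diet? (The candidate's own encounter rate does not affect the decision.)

No

Intake rate on the current diet: R = (0.501×6.6) / (1 + 0.501×11) = 3.307/6.511 = 0.5078 kJ/s.
Profitability of ants: 2.4/12 = 0.2 kJ/s.
0.2 < 0.5078, so adding ants would lower the average — exclude it.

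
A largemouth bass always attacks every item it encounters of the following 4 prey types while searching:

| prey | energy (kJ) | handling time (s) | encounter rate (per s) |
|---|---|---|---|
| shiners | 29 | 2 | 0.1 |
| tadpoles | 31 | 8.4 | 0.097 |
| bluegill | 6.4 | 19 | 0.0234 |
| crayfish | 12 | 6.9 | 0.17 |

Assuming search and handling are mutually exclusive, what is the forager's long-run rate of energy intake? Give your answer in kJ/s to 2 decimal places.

2.23 kJ/s

R = Σλ_iE_i / (1 + Σλ_ih_i)
Numerator: 0.1×29 + 0.097×31 + 0.0234×6.4 + 0.17×12 = 8.097
Denominator: 1 + 0.1×2 + 0.097×8.4 + 0.0234×19 + 0.17×6.9 = 3.632
R = 8.097/3.632 = 2.229 kJ/s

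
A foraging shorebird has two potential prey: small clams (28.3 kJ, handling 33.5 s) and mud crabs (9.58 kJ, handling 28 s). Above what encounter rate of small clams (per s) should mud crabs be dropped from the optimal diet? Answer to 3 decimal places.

At the threshold, the rate on small clams alone equals the profitability of mud crabs: λ·28.3/(1 + λ·33.5) = 9.58/28 = 0.3421.
Rearranging, λ(28.3 − 0.3421×33.5) = 0.3421, so λ = 0.3421/16.84 = 0.02032 per s.

0.020 per s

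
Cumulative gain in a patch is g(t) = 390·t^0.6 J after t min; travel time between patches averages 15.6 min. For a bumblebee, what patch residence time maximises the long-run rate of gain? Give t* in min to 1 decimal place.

23.4 min

By the marginal value theorem, leave when the instantaneous gain rate g'(t) equals the habitat-wide average g(t)/(T + t).
g'(t) = 0.6·390·t^-0.4. Setting 0.6·390·t^-0.4 = 390·t^0.6/(15.6+t) gives 0.6(15.6+t) = t, so 0.40·t = 0.6×15.6.
t* = 0.6×15.6/0.40 = 23.4 min.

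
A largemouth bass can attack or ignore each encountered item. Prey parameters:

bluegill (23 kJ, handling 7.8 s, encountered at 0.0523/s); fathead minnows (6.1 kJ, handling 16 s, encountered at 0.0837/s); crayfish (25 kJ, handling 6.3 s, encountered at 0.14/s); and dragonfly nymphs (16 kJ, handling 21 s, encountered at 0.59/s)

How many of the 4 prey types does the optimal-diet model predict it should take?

2

Rank by E/h (kJ/s): crayfish 3.97, bluegill 2.95, dragonfly nymphs 0.762, fathead minnows 0.381. Include each in turn until the next type's E/h falls below the running intake rate.
Rate on top 1: 1.86. bluegill: 2.95 > 1.86 → include.
Rate on top 2: 2.054. dragonfly nymphs: 0.762 < 2.054 → exclude; stop.
Optimal diet: crayfish, bluegill — 2 of 4 types.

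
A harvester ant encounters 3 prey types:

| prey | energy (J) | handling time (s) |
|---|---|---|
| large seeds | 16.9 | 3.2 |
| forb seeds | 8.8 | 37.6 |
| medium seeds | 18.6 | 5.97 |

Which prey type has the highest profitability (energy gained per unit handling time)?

large seeds

In descending order of E/h:
large seeds: 16.9/3.2 = 5.28 J/s
medium seeds: 18.6/5.97 = 3.12 J/s
forb seeds: 8.8/37.6 = 0.234 J/s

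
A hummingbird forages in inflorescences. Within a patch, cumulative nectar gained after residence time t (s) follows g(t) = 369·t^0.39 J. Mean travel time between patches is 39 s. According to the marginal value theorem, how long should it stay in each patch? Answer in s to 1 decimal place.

24.9 s

Optimal t* satisfies g'(t*) = g(t*)/(T + t*).
g'(t) = 0.39·369·t^-0.61. Setting 0.39·369·t^-0.61 = 369·t^0.39/(39+t) gives 0.39(39+t) = t, so 0.61·t = 0.39×39.
t* = 0.39×39/0.61 = 24.93 s.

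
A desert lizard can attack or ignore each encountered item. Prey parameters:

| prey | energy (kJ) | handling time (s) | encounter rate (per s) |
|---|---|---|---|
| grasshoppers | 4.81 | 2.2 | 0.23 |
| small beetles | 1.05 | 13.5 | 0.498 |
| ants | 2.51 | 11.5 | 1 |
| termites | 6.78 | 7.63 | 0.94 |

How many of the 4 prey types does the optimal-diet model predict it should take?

2

Rank by E/h (kJ/s): grasshoppers 2.19, termites 0.889, ants 0.218, small beetles 0.0778. Include each in turn until the next type's E/h falls below the running intake rate.
Rate on top 1: 0.7346. termites: 0.889 > 0.7346 → include.
Rate on top 2: 0.8619. ants: 0.218 < 0.8619 → exclude; stop.
Optimal diet: grasshoppers, termites — 2 of 4 types.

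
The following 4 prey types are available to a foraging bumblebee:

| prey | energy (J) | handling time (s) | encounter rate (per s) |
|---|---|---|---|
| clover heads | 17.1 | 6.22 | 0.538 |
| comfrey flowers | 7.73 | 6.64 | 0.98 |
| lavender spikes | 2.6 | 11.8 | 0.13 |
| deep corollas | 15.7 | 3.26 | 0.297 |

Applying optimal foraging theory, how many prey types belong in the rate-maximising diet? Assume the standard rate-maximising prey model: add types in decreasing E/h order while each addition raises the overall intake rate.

Rank by E/h (J/s): deep corollas 4.82, clover heads 2.75, comfrey flowers 1.16, lavender spikes 0.22. Include each in turn until the next type's E/h falls below the running intake rate.
Rate on top 1: 2.369. clover heads: 2.75 > 2.369 → include.
Rate on top 2: 2.608. comfrey flowers: 1.16 < 2.608 → exclude; stop.
Optimal diet: deep corollas, clover heads — 2 of 4 types.

2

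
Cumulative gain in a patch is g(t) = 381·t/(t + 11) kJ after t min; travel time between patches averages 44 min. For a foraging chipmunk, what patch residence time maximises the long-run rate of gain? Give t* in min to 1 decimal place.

Optimal t* satisfies g'(t*) = g(t*)/(T + t*).
g'(t) = 381·11/(t + 11)². Setting 381·11/(t+11)² = 381t/[(t+11)(44+t)] gives 11(44+t) = t(t+11), so t² = 11×44 = 484.
t* = √484 = 22 min.

22.0 min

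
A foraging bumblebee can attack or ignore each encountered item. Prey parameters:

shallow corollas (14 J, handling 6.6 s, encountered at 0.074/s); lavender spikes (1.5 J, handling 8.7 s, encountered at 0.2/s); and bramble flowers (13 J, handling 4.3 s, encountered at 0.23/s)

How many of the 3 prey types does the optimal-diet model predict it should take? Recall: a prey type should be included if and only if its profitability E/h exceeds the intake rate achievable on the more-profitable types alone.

2

Profitabilities (E/h, J/s): bramble flowers 3.02, shallow corollas 2.12, lavender spikes 0.172. Add prey in this order while the next type's profitability exceeds the intake rate on those already taken.
Rate on top 1: 1.503. shallow corollas: 2.12 > 1.503 → include.
Rate on top 2: 1.625. lavender spikes: 0.172 < 1.625 → exclude; stop.
Optimal diet: bramble flowers, shallow corollas — 2 of 3 types.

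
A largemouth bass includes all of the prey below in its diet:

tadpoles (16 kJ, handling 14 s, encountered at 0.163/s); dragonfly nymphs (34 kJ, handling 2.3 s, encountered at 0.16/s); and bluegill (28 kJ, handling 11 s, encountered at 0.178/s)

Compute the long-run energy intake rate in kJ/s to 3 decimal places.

2.324 kJ/s

R = Σλ_iE_i / (1 + Σλ_ih_i)
Numerator: 0.163×16 + 0.16×34 + 0.178×28 = 13.03
Denominator: 1 + 0.163×14 + 0.16×2.3 + 0.178×11 = 5.608
R = 13.03/5.608 = 2.324 kJ/s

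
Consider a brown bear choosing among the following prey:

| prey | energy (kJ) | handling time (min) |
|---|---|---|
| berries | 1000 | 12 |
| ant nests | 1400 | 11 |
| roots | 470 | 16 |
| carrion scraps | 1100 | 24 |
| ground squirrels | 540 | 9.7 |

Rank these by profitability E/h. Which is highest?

ant nests

In descending order of E/h:
ant nests: 1400/11 = 127 kJ/min
berries: 1000/12 = 83.3 kJ/min
ground squirrels: 540/9.7 = 55.7 kJ/min
carrion scraps: 1100/24 = 45.8 kJ/min
roots: 470/16 = 29.4 kJ/min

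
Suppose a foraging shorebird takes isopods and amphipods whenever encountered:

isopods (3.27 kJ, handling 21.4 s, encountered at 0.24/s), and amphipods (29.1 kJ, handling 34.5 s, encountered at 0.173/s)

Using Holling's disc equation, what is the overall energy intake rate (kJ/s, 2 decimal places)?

Energy encountered per unit search time: 0.24×3.27 + 0.173×29.1 = 5.819 kJ/s.
Handling time per unit search time: 0.24×21.4 + 0.173×34.5 = 11.1.
Rate = 5.819/(1 + 11.1) = 0.4807 kJ/s.

0.48 kJ/s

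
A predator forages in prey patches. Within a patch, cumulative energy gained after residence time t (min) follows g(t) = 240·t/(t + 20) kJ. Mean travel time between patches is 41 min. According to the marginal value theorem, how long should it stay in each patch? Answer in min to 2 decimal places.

28.64 min

Optimal t* satisfies g'(t*) = g(t*)/(T + t*).
g'(t) = 240·20/(t + 20)². Setting 240·20/(t+20)² = 240t/[(t+20)(41+t)] gives 20(41+t) = t(t+20), so t² = 20×41 = 820.
t* = √820 = 28.64 min.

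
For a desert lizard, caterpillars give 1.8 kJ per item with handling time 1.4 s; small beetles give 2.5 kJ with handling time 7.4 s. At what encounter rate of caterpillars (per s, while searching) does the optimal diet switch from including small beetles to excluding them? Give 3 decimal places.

The zero-one rule: include small beetles iff E₂/h₂ > λE₁/(1+λh₁). Equality gives the switch point.
λE₁h₂ = E₂ + λE₂h₁ ⇒ λ = E₂/(E₁h₂ − E₂h₁) = 2.5/(13.32 − 3.5) = 0.2546 per s.

0.255 per s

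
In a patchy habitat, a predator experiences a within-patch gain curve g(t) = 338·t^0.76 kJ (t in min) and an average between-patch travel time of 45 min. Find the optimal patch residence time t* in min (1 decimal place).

Maximise g(t)/(T+t): set derivative to zero → g'(t)(T+t) = g(t).
g'(t) = 0.76·338·t^-0.24. Setting 0.76·338·t^-0.24 = 338·t^0.76/(45+t) gives 0.76(45+t) = t, so 0.24·t = 0.76×45.
t* = 0.76×45/0.24 = 142.5 min.

142.5 min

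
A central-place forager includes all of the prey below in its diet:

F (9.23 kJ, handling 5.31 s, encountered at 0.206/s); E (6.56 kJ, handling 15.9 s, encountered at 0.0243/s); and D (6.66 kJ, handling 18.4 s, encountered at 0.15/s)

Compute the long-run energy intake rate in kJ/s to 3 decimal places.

R = Σλ_iE_i / (1 + Σλ_ih_i)
Numerator: 0.206×9.23 + 0.0243×6.56 + 0.15×6.66 = 3.06
Denominator: 1 + 0.206×5.31 + 0.0243×15.9 + 0.15×18.4 = 5.24
R = 3.06/5.24 = 0.5839 kJ/s

0.584 kJ/s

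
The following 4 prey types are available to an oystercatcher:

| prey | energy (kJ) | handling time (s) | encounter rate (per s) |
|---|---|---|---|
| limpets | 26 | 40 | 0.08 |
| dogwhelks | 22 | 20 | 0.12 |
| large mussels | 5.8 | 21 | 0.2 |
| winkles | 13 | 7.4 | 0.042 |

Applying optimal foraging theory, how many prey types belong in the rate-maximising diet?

2

Profitabilities (E/h, kJ/s): winkles 1.76, dogwhelks 1.1, limpets 0.65, large mussels 0.276. Add prey in this order while the next type's profitability exceeds the intake rate on those already taken.
Rate on top 1: 0.4165. dogwhelks: 1.1 > 0.4165 → include.
Rate on top 2: 0.8586. limpets: 0.65 < 0.8586 → exclude; stop.
Optimal diet: winkles, dogwhelks — 2 of 4 types.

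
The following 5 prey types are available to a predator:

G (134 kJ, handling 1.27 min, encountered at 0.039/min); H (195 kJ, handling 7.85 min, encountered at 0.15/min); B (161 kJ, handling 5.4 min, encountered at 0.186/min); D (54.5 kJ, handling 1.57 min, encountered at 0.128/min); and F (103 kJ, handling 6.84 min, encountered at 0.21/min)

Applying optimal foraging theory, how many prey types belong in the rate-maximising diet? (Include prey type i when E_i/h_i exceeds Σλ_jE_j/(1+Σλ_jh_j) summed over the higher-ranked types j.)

4

Profitabilities (E/h, kJ/min): G 106, D 34.7, B 29.8, H 24.8, F 15.1. Add prey in this order while the next type's profitability exceeds the intake rate on those already taken.
Rate on top 1: 4.979. D: 34.7 > 4.979 → include.
Rate on top 2: 9.758. B: 29.8 > 9.758 → include.
Rate on top 3: 18.69. H: 24.8 > 18.69 → include.
Rate on top 4: 20.8. F: 15.1 < 20.8 → exclude; stop.
Optimal diet: G, D, B, H — 4 of 5 types.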